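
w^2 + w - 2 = (w - 1)*(w + 2)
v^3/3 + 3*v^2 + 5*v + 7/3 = (v/3 + 1/3)*(v + 1)*(v + 7)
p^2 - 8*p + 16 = (p - 4)^2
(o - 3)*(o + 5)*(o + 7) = o^3 + 9*o^2 - o - 105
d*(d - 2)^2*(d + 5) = d^4 + d^3 - 16*d^2 + 20*d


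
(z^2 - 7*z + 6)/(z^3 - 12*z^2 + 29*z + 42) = (z - 1)/(z^2 - 6*z - 7)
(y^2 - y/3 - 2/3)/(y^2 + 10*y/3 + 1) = (3*y^2 - y - 2)/(3*y^2 + 10*y + 3)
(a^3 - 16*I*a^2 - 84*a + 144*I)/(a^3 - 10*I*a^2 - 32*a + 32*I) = (a^2 - 12*I*a - 36)/(a^2 - 6*I*a - 8)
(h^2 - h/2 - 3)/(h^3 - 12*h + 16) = (h + 3/2)/(h^2 + 2*h - 8)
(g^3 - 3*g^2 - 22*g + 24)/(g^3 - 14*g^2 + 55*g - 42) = (g + 4)/(g - 7)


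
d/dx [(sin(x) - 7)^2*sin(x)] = (sin(x) - 7)*(3*sin(x) - 7)*cos(x)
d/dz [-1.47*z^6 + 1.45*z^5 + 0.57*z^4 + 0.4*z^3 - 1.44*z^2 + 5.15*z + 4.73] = -8.82*z^5 + 7.25*z^4 + 2.28*z^3 + 1.2*z^2 - 2.88*z + 5.15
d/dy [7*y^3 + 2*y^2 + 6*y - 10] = 21*y^2 + 4*y + 6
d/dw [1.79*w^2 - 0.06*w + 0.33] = 3.58*w - 0.06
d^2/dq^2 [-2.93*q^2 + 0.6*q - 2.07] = -5.86000000000000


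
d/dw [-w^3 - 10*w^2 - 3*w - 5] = -3*w^2 - 20*w - 3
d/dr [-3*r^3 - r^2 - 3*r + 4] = -9*r^2 - 2*r - 3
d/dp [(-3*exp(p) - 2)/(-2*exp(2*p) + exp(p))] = 2*(-3*exp(2*p) - 4*exp(p) + 1)*exp(-p)/(4*exp(2*p) - 4*exp(p) + 1)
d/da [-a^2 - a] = -2*a - 1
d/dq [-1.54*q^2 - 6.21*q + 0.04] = -3.08*q - 6.21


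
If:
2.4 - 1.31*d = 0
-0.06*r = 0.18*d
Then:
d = 1.83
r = -5.50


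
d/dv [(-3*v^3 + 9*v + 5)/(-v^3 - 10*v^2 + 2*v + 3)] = (30*v^4 + 6*v^3 + 78*v^2 + 100*v + 17)/(v^6 + 20*v^5 + 96*v^4 - 46*v^3 - 56*v^2 + 12*v + 9)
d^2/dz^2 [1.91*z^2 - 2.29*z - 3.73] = 3.82000000000000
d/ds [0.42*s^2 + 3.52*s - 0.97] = 0.84*s + 3.52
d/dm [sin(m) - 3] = cos(m)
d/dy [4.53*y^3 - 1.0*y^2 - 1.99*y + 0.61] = 13.59*y^2 - 2.0*y - 1.99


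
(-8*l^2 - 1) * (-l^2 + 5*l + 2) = 8*l^4 - 40*l^3 - 15*l^2 - 5*l - 2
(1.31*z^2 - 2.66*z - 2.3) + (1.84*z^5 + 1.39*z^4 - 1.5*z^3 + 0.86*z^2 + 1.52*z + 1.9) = 1.84*z^5 + 1.39*z^4 - 1.5*z^3 + 2.17*z^2 - 1.14*z - 0.4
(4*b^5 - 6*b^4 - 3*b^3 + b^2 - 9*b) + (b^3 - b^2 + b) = 4*b^5 - 6*b^4 - 2*b^3 - 8*b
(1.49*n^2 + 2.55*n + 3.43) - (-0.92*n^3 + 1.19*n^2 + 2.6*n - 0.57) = 0.92*n^3 + 0.3*n^2 - 0.0500000000000003*n + 4.0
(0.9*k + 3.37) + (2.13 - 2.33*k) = 5.5 - 1.43*k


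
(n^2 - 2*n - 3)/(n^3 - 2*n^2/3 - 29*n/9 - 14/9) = 9*(n - 3)/(9*n^2 - 15*n - 14)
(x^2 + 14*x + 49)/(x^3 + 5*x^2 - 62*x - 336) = (x + 7)/(x^2 - 2*x - 48)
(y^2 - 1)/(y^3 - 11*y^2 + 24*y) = (y^2 - 1)/(y*(y^2 - 11*y + 24))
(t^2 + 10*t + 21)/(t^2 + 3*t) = (t + 7)/t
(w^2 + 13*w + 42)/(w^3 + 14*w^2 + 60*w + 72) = (w + 7)/(w^2 + 8*w + 12)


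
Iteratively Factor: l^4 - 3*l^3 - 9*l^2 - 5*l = (l)*(l^3 - 3*l^2 - 9*l - 5) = l*(l - 5)*(l^2 + 2*l + 1) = l*(l - 5)*(l + 1)*(l + 1)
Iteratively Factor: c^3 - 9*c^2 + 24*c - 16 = (c - 4)*(c^2 - 5*c + 4) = (c - 4)^2*(c - 1)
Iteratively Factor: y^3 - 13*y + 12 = (y + 4)*(y^2 - 4*y + 3) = (y - 3)*(y + 4)*(y - 1)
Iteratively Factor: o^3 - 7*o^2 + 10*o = (o - 2)*(o^2 - 5*o) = o*(o - 2)*(o - 5)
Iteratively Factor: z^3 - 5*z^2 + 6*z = (z - 3)*(z^2 - 2*z) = (z - 3)*(z - 2)*(z)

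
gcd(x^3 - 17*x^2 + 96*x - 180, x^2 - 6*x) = x - 6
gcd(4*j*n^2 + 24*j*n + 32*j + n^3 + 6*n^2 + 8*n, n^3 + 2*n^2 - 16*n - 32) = n^2 + 6*n + 8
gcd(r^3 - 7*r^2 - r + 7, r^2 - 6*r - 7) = r^2 - 6*r - 7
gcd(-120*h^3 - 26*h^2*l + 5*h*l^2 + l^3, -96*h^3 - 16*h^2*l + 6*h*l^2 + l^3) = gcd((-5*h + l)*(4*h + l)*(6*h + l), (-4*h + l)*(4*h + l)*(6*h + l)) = 24*h^2 + 10*h*l + l^2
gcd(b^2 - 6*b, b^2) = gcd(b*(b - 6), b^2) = b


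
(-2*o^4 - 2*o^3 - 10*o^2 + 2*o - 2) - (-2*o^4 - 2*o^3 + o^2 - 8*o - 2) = -11*o^2 + 10*o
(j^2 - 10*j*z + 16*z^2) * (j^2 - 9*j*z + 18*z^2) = j^4 - 19*j^3*z + 124*j^2*z^2 - 324*j*z^3 + 288*z^4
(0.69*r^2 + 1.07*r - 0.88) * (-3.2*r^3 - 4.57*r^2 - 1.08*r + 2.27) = -2.208*r^5 - 6.5773*r^4 - 2.8191*r^3 + 4.4323*r^2 + 3.3793*r - 1.9976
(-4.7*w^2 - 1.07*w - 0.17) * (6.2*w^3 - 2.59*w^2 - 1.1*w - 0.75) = -29.14*w^5 + 5.539*w^4 + 6.8873*w^3 + 5.1423*w^2 + 0.9895*w + 0.1275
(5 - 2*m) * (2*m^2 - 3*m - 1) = -4*m^3 + 16*m^2 - 13*m - 5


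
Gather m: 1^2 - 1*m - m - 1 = -2*m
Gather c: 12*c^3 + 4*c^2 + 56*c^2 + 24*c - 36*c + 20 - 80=12*c^3 + 60*c^2 - 12*c - 60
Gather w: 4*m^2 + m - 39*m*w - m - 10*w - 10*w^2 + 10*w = 4*m^2 - 39*m*w - 10*w^2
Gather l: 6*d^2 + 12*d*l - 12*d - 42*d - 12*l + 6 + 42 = 6*d^2 - 54*d + l*(12*d - 12) + 48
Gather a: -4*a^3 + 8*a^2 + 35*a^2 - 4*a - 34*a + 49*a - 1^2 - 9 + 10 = -4*a^3 + 43*a^2 + 11*a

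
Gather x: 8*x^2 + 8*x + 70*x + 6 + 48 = 8*x^2 + 78*x + 54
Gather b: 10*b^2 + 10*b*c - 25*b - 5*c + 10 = 10*b^2 + b*(10*c - 25) - 5*c + 10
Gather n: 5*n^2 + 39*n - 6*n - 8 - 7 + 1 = 5*n^2 + 33*n - 14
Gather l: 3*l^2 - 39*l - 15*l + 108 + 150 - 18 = 3*l^2 - 54*l + 240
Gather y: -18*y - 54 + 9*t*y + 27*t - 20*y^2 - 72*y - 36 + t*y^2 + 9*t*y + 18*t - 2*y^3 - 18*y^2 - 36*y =45*t - 2*y^3 + y^2*(t - 38) + y*(18*t - 126) - 90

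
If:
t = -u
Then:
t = -u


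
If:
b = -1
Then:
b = -1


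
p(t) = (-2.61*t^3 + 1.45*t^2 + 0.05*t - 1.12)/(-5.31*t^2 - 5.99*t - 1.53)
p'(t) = (10.62*t + 5.99)*(-2.61*t^3 + 1.45*t^2 + 0.05*t - 1.12)/(-5.31*t^2 - 5.99*t - 1.53)^2 + (-7.83*t^2 + 2.9*t + 0.05)/(-5.31*t^2 - 5.99*t - 1.53)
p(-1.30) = -2.58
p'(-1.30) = -1.17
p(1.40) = 0.26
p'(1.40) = 0.28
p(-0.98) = -3.53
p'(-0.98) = -6.95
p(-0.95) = -3.77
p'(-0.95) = -8.96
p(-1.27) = -2.61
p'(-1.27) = -1.34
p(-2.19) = -2.39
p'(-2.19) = 0.19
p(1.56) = 0.31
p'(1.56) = 0.31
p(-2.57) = -2.48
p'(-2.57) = 0.29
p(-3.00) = -2.62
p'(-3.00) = 0.36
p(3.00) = 0.87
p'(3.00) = 0.43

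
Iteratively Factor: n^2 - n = (n - 1)*(n)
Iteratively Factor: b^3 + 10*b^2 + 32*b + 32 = (b + 4)*(b^2 + 6*b + 8) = (b + 4)^2*(b + 2)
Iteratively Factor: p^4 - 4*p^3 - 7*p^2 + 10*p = (p + 2)*(p^3 - 6*p^2 + 5*p) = p*(p + 2)*(p^2 - 6*p + 5) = p*(p - 5)*(p + 2)*(p - 1)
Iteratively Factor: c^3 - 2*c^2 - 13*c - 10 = (c + 2)*(c^2 - 4*c - 5) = (c - 5)*(c + 2)*(c + 1)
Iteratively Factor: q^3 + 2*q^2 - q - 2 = (q + 1)*(q^2 + q - 2) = (q + 1)*(q + 2)*(q - 1)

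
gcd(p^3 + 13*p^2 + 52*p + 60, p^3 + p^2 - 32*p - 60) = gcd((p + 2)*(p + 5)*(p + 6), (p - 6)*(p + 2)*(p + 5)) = p^2 + 7*p + 10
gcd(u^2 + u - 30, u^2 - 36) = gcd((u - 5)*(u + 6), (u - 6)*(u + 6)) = u + 6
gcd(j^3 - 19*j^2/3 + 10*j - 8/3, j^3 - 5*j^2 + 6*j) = j - 2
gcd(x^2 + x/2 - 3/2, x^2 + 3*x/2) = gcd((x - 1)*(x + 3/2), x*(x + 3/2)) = x + 3/2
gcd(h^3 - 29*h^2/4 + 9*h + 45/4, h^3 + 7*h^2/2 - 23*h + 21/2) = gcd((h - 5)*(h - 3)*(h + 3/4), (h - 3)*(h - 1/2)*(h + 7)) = h - 3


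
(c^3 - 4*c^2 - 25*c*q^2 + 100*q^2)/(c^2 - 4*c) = c - 25*q^2/c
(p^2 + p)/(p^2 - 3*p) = (p + 1)/(p - 3)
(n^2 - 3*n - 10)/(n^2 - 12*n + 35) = (n + 2)/(n - 7)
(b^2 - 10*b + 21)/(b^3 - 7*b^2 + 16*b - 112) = (b - 3)/(b^2 + 16)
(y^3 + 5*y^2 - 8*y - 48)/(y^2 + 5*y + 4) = (y^2 + y - 12)/(y + 1)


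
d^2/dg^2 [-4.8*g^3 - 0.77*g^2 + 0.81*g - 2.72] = -28.8*g - 1.54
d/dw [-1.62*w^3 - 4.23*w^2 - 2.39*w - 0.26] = -4.86*w^2 - 8.46*w - 2.39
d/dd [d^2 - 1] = 2*d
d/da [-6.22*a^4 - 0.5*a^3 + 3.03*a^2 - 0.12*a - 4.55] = -24.88*a^3 - 1.5*a^2 + 6.06*a - 0.12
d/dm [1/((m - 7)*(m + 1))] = 2*(3 - m)/(m^4 - 12*m^3 + 22*m^2 + 84*m + 49)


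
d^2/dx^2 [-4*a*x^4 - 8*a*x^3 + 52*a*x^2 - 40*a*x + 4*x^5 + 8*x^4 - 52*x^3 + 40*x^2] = -48*a*x^2 - 48*a*x + 104*a + 80*x^3 + 96*x^2 - 312*x + 80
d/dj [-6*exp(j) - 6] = -6*exp(j)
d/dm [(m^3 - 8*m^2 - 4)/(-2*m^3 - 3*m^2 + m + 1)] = (-19*m^4 + 2*m^3 - 29*m^2 - 40*m + 4)/(4*m^6 + 12*m^5 + 5*m^4 - 10*m^3 - 5*m^2 + 2*m + 1)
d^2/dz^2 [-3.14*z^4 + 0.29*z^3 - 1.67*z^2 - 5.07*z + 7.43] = -37.68*z^2 + 1.74*z - 3.34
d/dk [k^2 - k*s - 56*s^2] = 2*k - s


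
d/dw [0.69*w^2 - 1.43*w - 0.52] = 1.38*w - 1.43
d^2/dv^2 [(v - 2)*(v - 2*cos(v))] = 2*(v - 2)*cos(v) + 4*sin(v) + 2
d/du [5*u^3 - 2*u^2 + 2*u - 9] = 15*u^2 - 4*u + 2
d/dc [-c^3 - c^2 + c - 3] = -3*c^2 - 2*c + 1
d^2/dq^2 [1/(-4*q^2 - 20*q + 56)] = (q^2 + 5*q - (2*q + 5)^2 - 14)/(2*(q^2 + 5*q - 14)^3)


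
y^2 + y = y*(y + 1)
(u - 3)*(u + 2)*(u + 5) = u^3 + 4*u^2 - 11*u - 30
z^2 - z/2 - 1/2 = (z - 1)*(z + 1/2)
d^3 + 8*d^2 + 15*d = d*(d + 3)*(d + 5)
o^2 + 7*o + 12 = (o + 3)*(o + 4)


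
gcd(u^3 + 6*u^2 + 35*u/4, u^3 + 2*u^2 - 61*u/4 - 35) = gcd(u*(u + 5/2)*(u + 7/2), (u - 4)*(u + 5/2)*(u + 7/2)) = u^2 + 6*u + 35/4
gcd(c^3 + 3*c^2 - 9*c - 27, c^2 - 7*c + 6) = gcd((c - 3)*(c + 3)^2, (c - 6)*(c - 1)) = 1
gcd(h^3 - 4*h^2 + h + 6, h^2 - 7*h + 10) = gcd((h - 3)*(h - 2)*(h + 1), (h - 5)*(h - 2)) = h - 2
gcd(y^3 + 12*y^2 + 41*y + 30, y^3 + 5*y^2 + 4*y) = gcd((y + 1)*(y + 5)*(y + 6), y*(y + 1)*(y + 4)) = y + 1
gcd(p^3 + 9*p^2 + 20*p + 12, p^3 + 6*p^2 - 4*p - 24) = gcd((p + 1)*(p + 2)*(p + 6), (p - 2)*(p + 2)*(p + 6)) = p^2 + 8*p + 12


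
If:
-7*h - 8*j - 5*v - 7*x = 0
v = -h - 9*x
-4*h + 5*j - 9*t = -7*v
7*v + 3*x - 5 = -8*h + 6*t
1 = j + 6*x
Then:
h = 1051/1081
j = 331/1081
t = -5927/3243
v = -2176/1081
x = 125/1081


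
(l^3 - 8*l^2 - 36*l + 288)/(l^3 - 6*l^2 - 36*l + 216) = (l - 8)/(l - 6)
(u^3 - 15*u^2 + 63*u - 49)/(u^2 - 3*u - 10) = (-u^3 + 15*u^2 - 63*u + 49)/(-u^2 + 3*u + 10)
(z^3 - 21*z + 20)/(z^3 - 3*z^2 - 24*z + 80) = (z - 1)/(z - 4)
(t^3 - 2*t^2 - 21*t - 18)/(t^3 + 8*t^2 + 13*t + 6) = (t^2 - 3*t - 18)/(t^2 + 7*t + 6)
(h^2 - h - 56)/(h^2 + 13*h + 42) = (h - 8)/(h + 6)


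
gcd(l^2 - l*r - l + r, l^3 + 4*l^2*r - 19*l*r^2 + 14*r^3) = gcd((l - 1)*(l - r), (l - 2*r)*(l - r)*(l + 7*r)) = -l + r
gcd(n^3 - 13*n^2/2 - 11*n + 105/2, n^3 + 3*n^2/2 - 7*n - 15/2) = n^2 + n/2 - 15/2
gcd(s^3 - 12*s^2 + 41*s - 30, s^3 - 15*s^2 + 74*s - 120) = s^2 - 11*s + 30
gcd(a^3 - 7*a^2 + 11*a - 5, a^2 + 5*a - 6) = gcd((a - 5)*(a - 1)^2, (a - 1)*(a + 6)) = a - 1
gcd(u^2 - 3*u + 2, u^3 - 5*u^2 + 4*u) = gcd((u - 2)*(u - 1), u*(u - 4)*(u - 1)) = u - 1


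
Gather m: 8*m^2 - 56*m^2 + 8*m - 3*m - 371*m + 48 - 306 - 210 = -48*m^2 - 366*m - 468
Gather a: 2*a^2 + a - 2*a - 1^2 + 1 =2*a^2 - a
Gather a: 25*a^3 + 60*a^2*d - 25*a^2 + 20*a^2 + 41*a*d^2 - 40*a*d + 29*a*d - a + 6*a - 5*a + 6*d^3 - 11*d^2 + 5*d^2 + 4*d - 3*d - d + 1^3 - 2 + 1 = 25*a^3 + a^2*(60*d - 5) + a*(41*d^2 - 11*d) + 6*d^3 - 6*d^2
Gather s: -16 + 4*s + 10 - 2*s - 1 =2*s - 7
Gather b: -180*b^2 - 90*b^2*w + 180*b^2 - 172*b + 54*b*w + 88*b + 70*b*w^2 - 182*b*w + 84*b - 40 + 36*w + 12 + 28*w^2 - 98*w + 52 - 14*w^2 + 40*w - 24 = -90*b^2*w + b*(70*w^2 - 128*w) + 14*w^2 - 22*w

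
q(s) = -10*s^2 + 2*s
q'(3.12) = -60.40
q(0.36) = -0.58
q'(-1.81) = 38.20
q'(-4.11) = 84.20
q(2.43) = -54.19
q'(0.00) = 2.00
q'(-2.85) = 59.00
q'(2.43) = -46.60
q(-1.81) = -36.38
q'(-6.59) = 133.80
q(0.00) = 0.00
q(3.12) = -91.10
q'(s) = 2 - 20*s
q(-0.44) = -2.82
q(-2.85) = -86.92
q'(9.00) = -178.00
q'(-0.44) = 10.80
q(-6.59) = -447.46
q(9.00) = -792.00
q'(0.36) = -5.20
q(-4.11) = -177.14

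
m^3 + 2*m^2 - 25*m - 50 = (m - 5)*(m + 2)*(m + 5)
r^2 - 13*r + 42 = (r - 7)*(r - 6)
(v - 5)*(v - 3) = v^2 - 8*v + 15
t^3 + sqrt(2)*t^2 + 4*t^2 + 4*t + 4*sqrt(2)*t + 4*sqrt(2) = (t + 2)^2*(t + sqrt(2))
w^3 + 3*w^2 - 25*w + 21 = (w - 3)*(w - 1)*(w + 7)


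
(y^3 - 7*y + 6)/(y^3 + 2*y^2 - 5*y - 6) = (y - 1)/(y + 1)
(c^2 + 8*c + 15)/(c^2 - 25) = (c + 3)/(c - 5)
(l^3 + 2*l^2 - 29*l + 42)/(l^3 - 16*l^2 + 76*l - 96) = (l^2 + 4*l - 21)/(l^2 - 14*l + 48)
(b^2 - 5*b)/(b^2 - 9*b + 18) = b*(b - 5)/(b^2 - 9*b + 18)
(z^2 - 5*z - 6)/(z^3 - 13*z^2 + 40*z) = (z^2 - 5*z - 6)/(z*(z^2 - 13*z + 40))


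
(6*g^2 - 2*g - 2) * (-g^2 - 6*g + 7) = -6*g^4 - 34*g^3 + 56*g^2 - 2*g - 14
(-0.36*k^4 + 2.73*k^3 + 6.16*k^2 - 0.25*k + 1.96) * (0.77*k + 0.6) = -0.2772*k^5 + 1.8861*k^4 + 6.3812*k^3 + 3.5035*k^2 + 1.3592*k + 1.176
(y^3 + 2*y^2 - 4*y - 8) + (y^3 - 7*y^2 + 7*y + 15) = 2*y^3 - 5*y^2 + 3*y + 7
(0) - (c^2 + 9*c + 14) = -c^2 - 9*c - 14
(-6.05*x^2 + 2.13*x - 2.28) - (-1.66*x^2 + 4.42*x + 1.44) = -4.39*x^2 - 2.29*x - 3.72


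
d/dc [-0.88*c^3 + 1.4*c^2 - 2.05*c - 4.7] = -2.64*c^2 + 2.8*c - 2.05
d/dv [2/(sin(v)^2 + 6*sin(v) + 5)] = -4*(sin(v) + 3)*cos(v)/(sin(v)^2 + 6*sin(v) + 5)^2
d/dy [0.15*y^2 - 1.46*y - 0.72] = 0.3*y - 1.46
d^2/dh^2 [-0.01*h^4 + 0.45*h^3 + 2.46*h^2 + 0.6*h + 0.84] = -0.12*h^2 + 2.7*h + 4.92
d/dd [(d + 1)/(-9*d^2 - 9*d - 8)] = (9*d^2 + 18*d + 1)/(81*d^4 + 162*d^3 + 225*d^2 + 144*d + 64)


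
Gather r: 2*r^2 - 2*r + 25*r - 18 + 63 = 2*r^2 + 23*r + 45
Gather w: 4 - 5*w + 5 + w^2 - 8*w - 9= w^2 - 13*w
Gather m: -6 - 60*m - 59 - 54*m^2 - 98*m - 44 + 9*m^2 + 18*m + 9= -45*m^2 - 140*m - 100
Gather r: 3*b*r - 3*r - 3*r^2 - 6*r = -3*r^2 + r*(3*b - 9)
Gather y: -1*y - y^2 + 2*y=-y^2 + y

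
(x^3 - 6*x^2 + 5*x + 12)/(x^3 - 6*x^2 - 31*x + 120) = (x^2 - 3*x - 4)/(x^2 - 3*x - 40)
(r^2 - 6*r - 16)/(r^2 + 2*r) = (r - 8)/r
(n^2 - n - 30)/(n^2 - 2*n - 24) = (n + 5)/(n + 4)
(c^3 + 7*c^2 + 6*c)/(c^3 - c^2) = (c^2 + 7*c + 6)/(c*(c - 1))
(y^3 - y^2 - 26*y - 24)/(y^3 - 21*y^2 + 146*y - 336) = (y^2 + 5*y + 4)/(y^2 - 15*y + 56)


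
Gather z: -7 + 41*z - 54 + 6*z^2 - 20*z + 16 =6*z^2 + 21*z - 45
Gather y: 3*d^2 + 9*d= 3*d^2 + 9*d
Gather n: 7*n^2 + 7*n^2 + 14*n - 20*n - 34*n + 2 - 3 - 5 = 14*n^2 - 40*n - 6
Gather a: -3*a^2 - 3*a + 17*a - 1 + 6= -3*a^2 + 14*a + 5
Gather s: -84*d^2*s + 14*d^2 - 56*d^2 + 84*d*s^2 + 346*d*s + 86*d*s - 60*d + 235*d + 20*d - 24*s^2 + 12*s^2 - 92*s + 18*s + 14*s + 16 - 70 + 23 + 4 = -42*d^2 + 195*d + s^2*(84*d - 12) + s*(-84*d^2 + 432*d - 60) - 27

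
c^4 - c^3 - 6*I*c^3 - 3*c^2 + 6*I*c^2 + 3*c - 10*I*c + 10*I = (c - 1)*(c - 5*I)*(c - 2*I)*(c + I)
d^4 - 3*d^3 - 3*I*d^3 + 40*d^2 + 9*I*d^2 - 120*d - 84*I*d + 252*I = (d - 3)*(d - 7*I)*(d - 2*I)*(d + 6*I)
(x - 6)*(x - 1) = x^2 - 7*x + 6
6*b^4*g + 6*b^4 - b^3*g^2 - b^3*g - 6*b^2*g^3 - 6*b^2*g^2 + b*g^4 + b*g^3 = (-6*b + g)*(-b + g)*(b + g)*(b*g + b)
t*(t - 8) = t^2 - 8*t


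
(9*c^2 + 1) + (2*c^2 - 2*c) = 11*c^2 - 2*c + 1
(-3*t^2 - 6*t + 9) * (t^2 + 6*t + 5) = -3*t^4 - 24*t^3 - 42*t^2 + 24*t + 45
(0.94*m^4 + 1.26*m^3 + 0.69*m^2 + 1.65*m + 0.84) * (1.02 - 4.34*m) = -4.0796*m^5 - 4.5096*m^4 - 1.7094*m^3 - 6.4572*m^2 - 1.9626*m + 0.8568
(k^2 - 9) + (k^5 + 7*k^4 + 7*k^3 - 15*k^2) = k^5 + 7*k^4 + 7*k^3 - 14*k^2 - 9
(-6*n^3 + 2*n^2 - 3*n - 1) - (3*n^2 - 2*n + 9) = -6*n^3 - n^2 - n - 10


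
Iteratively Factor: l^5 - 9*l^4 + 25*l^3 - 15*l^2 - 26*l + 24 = (l - 1)*(l^4 - 8*l^3 + 17*l^2 + 2*l - 24) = (l - 3)*(l - 1)*(l^3 - 5*l^2 + 2*l + 8) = (l - 3)*(l - 1)*(l + 1)*(l^2 - 6*l + 8) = (l - 3)*(l - 2)*(l - 1)*(l + 1)*(l - 4)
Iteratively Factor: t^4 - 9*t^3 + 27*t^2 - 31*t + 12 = (t - 1)*(t^3 - 8*t^2 + 19*t - 12) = (t - 1)^2*(t^2 - 7*t + 12) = (t - 4)*(t - 1)^2*(t - 3)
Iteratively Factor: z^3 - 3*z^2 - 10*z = (z - 5)*(z^2 + 2*z) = z*(z - 5)*(z + 2)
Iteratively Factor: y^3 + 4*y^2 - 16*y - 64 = (y + 4)*(y^2 - 16) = (y + 4)^2*(y - 4)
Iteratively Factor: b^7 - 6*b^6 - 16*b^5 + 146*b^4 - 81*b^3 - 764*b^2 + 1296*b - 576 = (b - 1)*(b^6 - 5*b^5 - 21*b^4 + 125*b^3 + 44*b^2 - 720*b + 576) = (b - 4)*(b - 1)*(b^5 - b^4 - 25*b^3 + 25*b^2 + 144*b - 144) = (b - 4)*(b - 1)*(b + 4)*(b^4 - 5*b^3 - 5*b^2 + 45*b - 36) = (b - 4)*(b - 1)*(b + 3)*(b + 4)*(b^3 - 8*b^2 + 19*b - 12) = (b - 4)*(b - 1)^2*(b + 3)*(b + 4)*(b^2 - 7*b + 12) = (b - 4)^2*(b - 1)^2*(b + 3)*(b + 4)*(b - 3)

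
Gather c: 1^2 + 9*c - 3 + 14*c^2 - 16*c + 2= 14*c^2 - 7*c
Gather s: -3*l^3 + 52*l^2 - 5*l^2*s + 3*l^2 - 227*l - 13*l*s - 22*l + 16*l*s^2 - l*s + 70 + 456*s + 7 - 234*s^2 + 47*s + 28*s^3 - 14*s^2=-3*l^3 + 55*l^2 - 249*l + 28*s^3 + s^2*(16*l - 248) + s*(-5*l^2 - 14*l + 503) + 77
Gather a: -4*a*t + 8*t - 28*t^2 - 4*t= -4*a*t - 28*t^2 + 4*t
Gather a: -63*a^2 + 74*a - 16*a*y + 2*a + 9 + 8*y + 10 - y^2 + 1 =-63*a^2 + a*(76 - 16*y) - y^2 + 8*y + 20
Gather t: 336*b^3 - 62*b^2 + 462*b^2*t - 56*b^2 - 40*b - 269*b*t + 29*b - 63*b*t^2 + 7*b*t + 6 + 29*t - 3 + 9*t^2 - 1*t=336*b^3 - 118*b^2 - 11*b + t^2*(9 - 63*b) + t*(462*b^2 - 262*b + 28) + 3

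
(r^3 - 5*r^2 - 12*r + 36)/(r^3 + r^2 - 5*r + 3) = (r^2 - 8*r + 12)/(r^2 - 2*r + 1)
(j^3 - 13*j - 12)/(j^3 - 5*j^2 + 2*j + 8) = (j + 3)/(j - 2)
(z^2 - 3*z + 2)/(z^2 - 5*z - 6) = (-z^2 + 3*z - 2)/(-z^2 + 5*z + 6)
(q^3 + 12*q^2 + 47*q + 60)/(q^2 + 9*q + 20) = q + 3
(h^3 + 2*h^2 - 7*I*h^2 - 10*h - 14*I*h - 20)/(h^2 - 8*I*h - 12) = (h^2 + h*(2 - 5*I) - 10*I)/(h - 6*I)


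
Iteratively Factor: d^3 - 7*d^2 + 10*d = (d)*(d^2 - 7*d + 10) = d*(d - 5)*(d - 2)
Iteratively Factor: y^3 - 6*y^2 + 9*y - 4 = (y - 1)*(y^2 - 5*y + 4) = (y - 1)^2*(y - 4)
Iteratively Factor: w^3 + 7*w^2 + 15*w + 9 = (w + 3)*(w^2 + 4*w + 3) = (w + 3)^2*(w + 1)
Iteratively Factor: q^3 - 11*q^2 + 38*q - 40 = (q - 2)*(q^2 - 9*q + 20) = (q - 5)*(q - 2)*(q - 4)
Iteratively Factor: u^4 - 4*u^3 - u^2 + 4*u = (u)*(u^3 - 4*u^2 - u + 4) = u*(u - 1)*(u^2 - 3*u - 4) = u*(u - 1)*(u + 1)*(u - 4)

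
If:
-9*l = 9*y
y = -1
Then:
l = 1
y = -1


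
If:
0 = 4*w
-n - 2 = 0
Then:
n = -2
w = 0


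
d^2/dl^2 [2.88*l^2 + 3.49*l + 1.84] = 5.76000000000000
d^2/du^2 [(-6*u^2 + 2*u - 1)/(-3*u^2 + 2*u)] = 2*(18*u^3 + 27*u^2 - 18*u + 4)/(u^3*(27*u^3 - 54*u^2 + 36*u - 8))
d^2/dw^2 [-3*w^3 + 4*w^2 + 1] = 8 - 18*w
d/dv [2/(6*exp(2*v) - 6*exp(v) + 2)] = (3 - 6*exp(v))*exp(v)/(3*exp(2*v) - 3*exp(v) + 1)^2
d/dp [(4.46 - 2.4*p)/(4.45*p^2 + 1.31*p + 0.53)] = (10.68*p^2 - 39.694*p - 7.1146)/(19.8025*p^4 + 11.659*p^3 + 6.4331*p^2 + 1.3886*p + 0.2809)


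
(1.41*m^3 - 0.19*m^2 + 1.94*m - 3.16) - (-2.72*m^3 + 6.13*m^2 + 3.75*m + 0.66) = 4.13*m^3 - 6.32*m^2 - 1.81*m - 3.82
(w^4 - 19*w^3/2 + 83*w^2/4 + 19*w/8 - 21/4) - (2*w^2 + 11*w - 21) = w^4 - 19*w^3/2 + 75*w^2/4 - 69*w/8 + 63/4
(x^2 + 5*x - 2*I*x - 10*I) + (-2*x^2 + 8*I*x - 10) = -x^2 + 5*x + 6*I*x - 10 - 10*I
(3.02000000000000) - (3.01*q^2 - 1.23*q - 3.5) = -3.01*q^2 + 1.23*q + 6.52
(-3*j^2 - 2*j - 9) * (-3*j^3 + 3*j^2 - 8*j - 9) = 9*j^5 - 3*j^4 + 45*j^3 + 16*j^2 + 90*j + 81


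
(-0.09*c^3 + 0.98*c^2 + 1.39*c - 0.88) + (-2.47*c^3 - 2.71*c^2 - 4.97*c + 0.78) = -2.56*c^3 - 1.73*c^2 - 3.58*c - 0.1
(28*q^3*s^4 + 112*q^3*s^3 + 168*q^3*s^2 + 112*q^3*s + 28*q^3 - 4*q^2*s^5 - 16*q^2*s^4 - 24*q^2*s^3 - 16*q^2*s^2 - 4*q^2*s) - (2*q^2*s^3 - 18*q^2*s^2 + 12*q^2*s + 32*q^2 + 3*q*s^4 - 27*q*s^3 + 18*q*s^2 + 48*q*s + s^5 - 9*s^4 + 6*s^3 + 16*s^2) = 28*q^3*s^4 + 112*q^3*s^3 + 168*q^3*s^2 + 112*q^3*s + 28*q^3 - 4*q^2*s^5 - 16*q^2*s^4 - 26*q^2*s^3 + 2*q^2*s^2 - 16*q^2*s - 32*q^2 - 3*q*s^4 + 27*q*s^3 - 18*q*s^2 - 48*q*s - s^5 + 9*s^4 - 6*s^3 - 16*s^2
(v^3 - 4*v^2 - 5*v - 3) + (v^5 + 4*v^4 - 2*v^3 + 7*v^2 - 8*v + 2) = v^5 + 4*v^4 - v^3 + 3*v^2 - 13*v - 1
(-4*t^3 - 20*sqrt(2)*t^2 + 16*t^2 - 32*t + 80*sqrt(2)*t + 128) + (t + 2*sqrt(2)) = -4*t^3 - 20*sqrt(2)*t^2 + 16*t^2 - 31*t + 80*sqrt(2)*t + 2*sqrt(2) + 128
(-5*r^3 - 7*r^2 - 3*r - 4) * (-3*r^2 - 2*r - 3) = 15*r^5 + 31*r^4 + 38*r^3 + 39*r^2 + 17*r + 12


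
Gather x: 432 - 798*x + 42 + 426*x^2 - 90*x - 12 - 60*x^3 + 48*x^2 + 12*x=-60*x^3 + 474*x^2 - 876*x + 462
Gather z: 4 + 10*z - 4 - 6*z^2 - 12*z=-6*z^2 - 2*z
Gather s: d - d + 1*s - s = 0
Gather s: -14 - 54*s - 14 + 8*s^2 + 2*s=8*s^2 - 52*s - 28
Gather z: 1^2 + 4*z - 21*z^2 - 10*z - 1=-21*z^2 - 6*z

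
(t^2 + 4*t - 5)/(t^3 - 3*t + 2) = (t + 5)/(t^2 + t - 2)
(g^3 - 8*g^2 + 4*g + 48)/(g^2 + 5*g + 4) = (g^3 - 8*g^2 + 4*g + 48)/(g^2 + 5*g + 4)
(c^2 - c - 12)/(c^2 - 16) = (c + 3)/(c + 4)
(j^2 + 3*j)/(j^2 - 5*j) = (j + 3)/(j - 5)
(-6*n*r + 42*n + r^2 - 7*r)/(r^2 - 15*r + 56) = (-6*n + r)/(r - 8)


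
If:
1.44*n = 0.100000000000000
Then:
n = 0.07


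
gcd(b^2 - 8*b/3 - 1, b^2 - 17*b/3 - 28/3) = 1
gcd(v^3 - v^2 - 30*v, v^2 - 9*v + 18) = v - 6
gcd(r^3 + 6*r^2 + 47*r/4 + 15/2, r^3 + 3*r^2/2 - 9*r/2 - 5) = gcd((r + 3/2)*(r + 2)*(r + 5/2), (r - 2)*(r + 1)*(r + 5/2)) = r + 5/2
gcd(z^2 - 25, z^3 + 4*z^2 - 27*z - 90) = z - 5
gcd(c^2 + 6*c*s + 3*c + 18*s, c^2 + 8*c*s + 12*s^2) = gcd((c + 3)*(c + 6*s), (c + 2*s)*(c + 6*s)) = c + 6*s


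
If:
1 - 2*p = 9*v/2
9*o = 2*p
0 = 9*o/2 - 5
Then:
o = 10/9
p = 5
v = -2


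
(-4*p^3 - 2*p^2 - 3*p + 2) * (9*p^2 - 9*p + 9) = -36*p^5 + 18*p^4 - 45*p^3 + 27*p^2 - 45*p + 18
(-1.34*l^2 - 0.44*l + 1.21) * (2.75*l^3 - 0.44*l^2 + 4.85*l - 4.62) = -3.685*l^5 - 0.6204*l^4 - 2.9779*l^3 + 3.5244*l^2 + 7.9013*l - 5.5902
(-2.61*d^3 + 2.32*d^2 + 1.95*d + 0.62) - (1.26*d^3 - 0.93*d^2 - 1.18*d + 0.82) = -3.87*d^3 + 3.25*d^2 + 3.13*d - 0.2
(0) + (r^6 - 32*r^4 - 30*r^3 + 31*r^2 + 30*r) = r^6 - 32*r^4 - 30*r^3 + 31*r^2 + 30*r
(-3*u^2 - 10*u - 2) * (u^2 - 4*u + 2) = -3*u^4 + 2*u^3 + 32*u^2 - 12*u - 4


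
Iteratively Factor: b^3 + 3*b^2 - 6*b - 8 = (b - 2)*(b^2 + 5*b + 4) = (b - 2)*(b + 4)*(b + 1)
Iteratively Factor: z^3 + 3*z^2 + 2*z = (z + 1)*(z^2 + 2*z) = z*(z + 1)*(z + 2)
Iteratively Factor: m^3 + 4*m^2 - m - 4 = (m - 1)*(m^2 + 5*m + 4) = (m - 1)*(m + 4)*(m + 1)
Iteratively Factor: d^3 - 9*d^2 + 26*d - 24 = (d - 4)*(d^2 - 5*d + 6) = (d - 4)*(d - 3)*(d - 2)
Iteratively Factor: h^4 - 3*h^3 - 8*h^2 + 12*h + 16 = (h + 1)*(h^3 - 4*h^2 - 4*h + 16) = (h + 1)*(h + 2)*(h^2 - 6*h + 8) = (h - 4)*(h + 1)*(h + 2)*(h - 2)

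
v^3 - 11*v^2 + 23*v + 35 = (v - 7)*(v - 5)*(v + 1)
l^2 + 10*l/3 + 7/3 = (l + 1)*(l + 7/3)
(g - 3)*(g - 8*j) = g^2 - 8*g*j - 3*g + 24*j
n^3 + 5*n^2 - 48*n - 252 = (n - 7)*(n + 6)^2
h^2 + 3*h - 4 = (h - 1)*(h + 4)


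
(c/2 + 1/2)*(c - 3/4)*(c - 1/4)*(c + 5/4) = c^4/2 + 5*c^3/8 - 13*c^2/32 - 53*c/128 + 15/128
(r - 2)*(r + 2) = r^2 - 4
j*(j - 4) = j^2 - 4*j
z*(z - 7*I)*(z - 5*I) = z^3 - 12*I*z^2 - 35*z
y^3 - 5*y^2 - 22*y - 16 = (y - 8)*(y + 1)*(y + 2)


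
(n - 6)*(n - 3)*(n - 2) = n^3 - 11*n^2 + 36*n - 36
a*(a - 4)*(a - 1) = a^3 - 5*a^2 + 4*a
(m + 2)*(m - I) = m^2 + 2*m - I*m - 2*I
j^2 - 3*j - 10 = (j - 5)*(j + 2)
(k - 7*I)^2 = k^2 - 14*I*k - 49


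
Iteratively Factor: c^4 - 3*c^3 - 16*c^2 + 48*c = (c + 4)*(c^3 - 7*c^2 + 12*c) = c*(c + 4)*(c^2 - 7*c + 12) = c*(c - 4)*(c + 4)*(c - 3)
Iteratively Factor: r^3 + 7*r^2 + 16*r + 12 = (r + 2)*(r^2 + 5*r + 6) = (r + 2)^2*(r + 3)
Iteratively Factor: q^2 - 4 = (q + 2)*(q - 2)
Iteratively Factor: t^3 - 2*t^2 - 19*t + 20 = (t - 1)*(t^2 - t - 20) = (t - 5)*(t - 1)*(t + 4)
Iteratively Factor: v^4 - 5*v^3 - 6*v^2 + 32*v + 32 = (v + 1)*(v^3 - 6*v^2 + 32) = (v - 4)*(v + 1)*(v^2 - 2*v - 8) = (v - 4)*(v + 1)*(v + 2)*(v - 4)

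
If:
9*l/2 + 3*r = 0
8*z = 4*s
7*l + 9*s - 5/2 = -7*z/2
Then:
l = 5/14 - 43*z/14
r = 129*z/28 - 15/28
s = 2*z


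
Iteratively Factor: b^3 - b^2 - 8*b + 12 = (b - 2)*(b^2 + b - 6) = (b - 2)*(b + 3)*(b - 2)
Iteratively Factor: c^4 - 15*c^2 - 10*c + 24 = (c + 2)*(c^3 - 2*c^2 - 11*c + 12) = (c - 1)*(c + 2)*(c^2 - c - 12) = (c - 1)*(c + 2)*(c + 3)*(c - 4)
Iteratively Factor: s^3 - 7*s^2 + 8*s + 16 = (s - 4)*(s^2 - 3*s - 4) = (s - 4)^2*(s + 1)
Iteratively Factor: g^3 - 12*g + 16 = (g - 2)*(g^2 + 2*g - 8) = (g - 2)^2*(g + 4)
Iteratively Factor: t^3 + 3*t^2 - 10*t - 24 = (t - 3)*(t^2 + 6*t + 8) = (t - 3)*(t + 4)*(t + 2)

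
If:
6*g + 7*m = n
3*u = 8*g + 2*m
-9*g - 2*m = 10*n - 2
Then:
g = 36*u/73 - 2/219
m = 8/219 - 69*u/146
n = 44/219 - 51*u/146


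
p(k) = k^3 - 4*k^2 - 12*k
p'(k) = 3*k^2 - 8*k - 12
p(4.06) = -47.73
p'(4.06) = 4.97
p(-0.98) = 6.98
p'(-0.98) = -1.28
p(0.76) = -10.99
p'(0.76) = -16.35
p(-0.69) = 6.05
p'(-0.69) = -5.05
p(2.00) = -32.00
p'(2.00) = -16.00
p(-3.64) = -57.55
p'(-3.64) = 56.87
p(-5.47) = -217.71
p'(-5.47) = 121.52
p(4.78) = -39.54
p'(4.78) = 18.31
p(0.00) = 0.00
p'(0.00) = -12.00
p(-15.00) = -4095.00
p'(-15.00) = 783.00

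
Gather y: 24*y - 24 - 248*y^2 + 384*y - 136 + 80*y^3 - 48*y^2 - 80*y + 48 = 80*y^3 - 296*y^2 + 328*y - 112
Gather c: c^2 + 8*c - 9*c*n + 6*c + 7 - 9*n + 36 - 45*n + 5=c^2 + c*(14 - 9*n) - 54*n + 48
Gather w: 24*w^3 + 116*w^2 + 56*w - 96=24*w^3 + 116*w^2 + 56*w - 96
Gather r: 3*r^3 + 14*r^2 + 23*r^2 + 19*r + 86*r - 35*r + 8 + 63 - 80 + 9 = 3*r^3 + 37*r^2 + 70*r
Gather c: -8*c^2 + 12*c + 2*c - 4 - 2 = -8*c^2 + 14*c - 6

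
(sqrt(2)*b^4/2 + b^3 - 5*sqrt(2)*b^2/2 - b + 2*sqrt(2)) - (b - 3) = sqrt(2)*b^4/2 + b^3 - 5*sqrt(2)*b^2/2 - 2*b + 2*sqrt(2) + 3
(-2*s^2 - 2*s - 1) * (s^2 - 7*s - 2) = -2*s^4 + 12*s^3 + 17*s^2 + 11*s + 2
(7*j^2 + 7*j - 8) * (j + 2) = 7*j^3 + 21*j^2 + 6*j - 16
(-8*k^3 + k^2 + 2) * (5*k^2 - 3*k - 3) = -40*k^5 + 29*k^4 + 21*k^3 + 7*k^2 - 6*k - 6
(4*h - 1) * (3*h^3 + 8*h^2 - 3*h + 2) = 12*h^4 + 29*h^3 - 20*h^2 + 11*h - 2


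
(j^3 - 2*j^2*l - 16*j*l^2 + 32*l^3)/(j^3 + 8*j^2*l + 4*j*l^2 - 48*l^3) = (j - 4*l)/(j + 6*l)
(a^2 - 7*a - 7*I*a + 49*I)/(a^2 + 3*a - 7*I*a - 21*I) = (a - 7)/(a + 3)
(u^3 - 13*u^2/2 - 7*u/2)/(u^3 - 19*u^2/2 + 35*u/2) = (2*u + 1)/(2*u - 5)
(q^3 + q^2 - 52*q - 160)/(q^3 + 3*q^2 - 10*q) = (q^2 - 4*q - 32)/(q*(q - 2))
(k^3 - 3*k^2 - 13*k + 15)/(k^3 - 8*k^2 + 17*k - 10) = (k + 3)/(k - 2)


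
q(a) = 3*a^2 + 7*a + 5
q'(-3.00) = -11.00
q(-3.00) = 11.00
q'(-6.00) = -29.00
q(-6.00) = 71.00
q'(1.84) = 18.04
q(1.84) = 28.04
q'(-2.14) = -5.84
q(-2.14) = 3.76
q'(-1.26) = -0.56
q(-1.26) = 0.94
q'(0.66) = 10.96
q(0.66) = 10.93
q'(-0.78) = 2.32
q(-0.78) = 1.37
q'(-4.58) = -20.48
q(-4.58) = 35.87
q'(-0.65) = 3.10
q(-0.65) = 1.72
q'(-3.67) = -15.02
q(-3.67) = 19.72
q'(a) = 6*a + 7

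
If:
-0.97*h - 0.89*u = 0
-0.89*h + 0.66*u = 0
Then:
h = 0.00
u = 0.00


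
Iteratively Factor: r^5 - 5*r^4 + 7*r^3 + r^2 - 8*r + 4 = (r + 1)*(r^4 - 6*r^3 + 13*r^2 - 12*r + 4) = (r - 2)*(r + 1)*(r^3 - 4*r^2 + 5*r - 2) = (r - 2)^2*(r + 1)*(r^2 - 2*r + 1) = (r - 2)^2*(r - 1)*(r + 1)*(r - 1)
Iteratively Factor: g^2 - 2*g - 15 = (g + 3)*(g - 5)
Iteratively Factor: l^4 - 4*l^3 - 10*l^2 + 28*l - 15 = (l - 1)*(l^3 - 3*l^2 - 13*l + 15) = (l - 1)*(l + 3)*(l^2 - 6*l + 5) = (l - 5)*(l - 1)*(l + 3)*(l - 1)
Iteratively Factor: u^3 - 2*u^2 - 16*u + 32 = (u - 2)*(u^2 - 16) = (u - 2)*(u + 4)*(u - 4)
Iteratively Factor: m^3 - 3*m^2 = (m)*(m^2 - 3*m) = m*(m - 3)*(m)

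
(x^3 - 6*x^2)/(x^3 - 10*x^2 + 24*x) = x/(x - 4)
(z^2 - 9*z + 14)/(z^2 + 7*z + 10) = (z^2 - 9*z + 14)/(z^2 + 7*z + 10)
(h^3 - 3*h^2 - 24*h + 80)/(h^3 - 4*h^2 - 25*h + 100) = (h - 4)/(h - 5)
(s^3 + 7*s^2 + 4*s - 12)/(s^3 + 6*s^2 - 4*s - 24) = (s - 1)/(s - 2)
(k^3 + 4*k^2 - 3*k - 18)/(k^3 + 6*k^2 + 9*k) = (k - 2)/k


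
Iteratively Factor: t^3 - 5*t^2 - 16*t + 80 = (t + 4)*(t^2 - 9*t + 20) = (t - 5)*(t + 4)*(t - 4)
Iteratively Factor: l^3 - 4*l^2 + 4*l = (l - 2)*(l^2 - 2*l) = l*(l - 2)*(l - 2)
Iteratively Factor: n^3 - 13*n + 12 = (n + 4)*(n^2 - 4*n + 3) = (n - 1)*(n + 4)*(n - 3)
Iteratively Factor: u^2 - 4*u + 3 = (u - 1)*(u - 3)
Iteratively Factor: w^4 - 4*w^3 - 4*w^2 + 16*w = (w - 2)*(w^3 - 2*w^2 - 8*w) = w*(w - 2)*(w^2 - 2*w - 8) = w*(w - 4)*(w - 2)*(w + 2)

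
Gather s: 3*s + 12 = 3*s + 12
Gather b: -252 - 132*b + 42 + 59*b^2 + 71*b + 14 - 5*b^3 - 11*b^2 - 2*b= -5*b^3 + 48*b^2 - 63*b - 196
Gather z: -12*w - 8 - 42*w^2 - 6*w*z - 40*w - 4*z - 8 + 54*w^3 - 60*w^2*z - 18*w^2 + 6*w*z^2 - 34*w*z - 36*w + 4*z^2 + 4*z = 54*w^3 - 60*w^2 - 88*w + z^2*(6*w + 4) + z*(-60*w^2 - 40*w) - 16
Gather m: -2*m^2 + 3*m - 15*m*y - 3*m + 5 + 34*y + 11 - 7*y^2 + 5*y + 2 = -2*m^2 - 15*m*y - 7*y^2 + 39*y + 18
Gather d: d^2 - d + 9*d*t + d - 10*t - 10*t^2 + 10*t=d^2 + 9*d*t - 10*t^2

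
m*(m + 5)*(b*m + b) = b*m^3 + 6*b*m^2 + 5*b*m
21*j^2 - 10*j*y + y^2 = (-7*j + y)*(-3*j + y)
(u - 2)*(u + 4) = u^2 + 2*u - 8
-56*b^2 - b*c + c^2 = (-8*b + c)*(7*b + c)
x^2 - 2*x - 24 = (x - 6)*(x + 4)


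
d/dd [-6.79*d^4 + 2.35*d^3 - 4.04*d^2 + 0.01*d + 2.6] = -27.16*d^3 + 7.05*d^2 - 8.08*d + 0.01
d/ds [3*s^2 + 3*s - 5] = 6*s + 3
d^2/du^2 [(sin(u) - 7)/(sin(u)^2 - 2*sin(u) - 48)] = (sin(u)^5 - 26*sin(u)^4 + 328*sin(u)^3 - 1426*sin(u)^2 + 2604*sin(u) + 920)/(-sin(u)^2 + 2*sin(u) + 48)^3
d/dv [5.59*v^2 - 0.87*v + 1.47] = 11.18*v - 0.87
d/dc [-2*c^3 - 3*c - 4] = -6*c^2 - 3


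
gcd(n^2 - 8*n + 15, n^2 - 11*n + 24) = n - 3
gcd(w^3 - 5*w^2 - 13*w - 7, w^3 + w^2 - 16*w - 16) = w + 1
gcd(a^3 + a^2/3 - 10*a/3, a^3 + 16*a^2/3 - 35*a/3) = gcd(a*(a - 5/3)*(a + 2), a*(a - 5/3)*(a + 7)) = a^2 - 5*a/3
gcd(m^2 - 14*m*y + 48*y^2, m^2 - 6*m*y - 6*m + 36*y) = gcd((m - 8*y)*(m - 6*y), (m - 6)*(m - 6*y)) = -m + 6*y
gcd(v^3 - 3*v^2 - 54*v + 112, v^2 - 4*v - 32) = v - 8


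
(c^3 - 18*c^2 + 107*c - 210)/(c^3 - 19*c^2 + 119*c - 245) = (c - 6)/(c - 7)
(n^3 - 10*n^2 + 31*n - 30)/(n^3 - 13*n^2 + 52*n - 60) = (n - 3)/(n - 6)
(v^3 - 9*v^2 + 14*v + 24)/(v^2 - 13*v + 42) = (v^2 - 3*v - 4)/(v - 7)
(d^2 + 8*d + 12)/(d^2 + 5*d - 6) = (d + 2)/(d - 1)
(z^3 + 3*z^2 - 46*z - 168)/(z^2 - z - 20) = (z^2 - z - 42)/(z - 5)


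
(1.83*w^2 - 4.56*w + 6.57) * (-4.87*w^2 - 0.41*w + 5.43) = -8.9121*w^4 + 21.4569*w^3 - 20.1894*w^2 - 27.4545*w + 35.6751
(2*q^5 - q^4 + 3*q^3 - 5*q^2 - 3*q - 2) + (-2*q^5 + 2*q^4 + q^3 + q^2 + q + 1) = q^4 + 4*q^3 - 4*q^2 - 2*q - 1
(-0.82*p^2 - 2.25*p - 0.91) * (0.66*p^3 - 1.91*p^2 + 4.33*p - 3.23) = -0.5412*p^5 + 0.0811999999999997*p^4 + 0.1463*p^3 - 5.3558*p^2 + 3.3272*p + 2.9393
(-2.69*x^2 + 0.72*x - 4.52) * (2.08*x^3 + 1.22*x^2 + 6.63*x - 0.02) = -5.5952*x^5 - 1.7842*x^4 - 26.3579*x^3 - 0.686999999999999*x^2 - 29.982*x + 0.0904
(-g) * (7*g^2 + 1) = -7*g^3 - g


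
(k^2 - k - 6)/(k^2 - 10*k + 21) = (k + 2)/(k - 7)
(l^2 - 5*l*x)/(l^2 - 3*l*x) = (l - 5*x)/(l - 3*x)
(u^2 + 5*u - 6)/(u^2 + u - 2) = (u + 6)/(u + 2)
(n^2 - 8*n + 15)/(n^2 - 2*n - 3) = (n - 5)/(n + 1)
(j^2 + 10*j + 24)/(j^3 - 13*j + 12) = (j + 6)/(j^2 - 4*j + 3)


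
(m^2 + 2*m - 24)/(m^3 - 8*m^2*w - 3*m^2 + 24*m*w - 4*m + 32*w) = (-m - 6)/(-m^2 + 8*m*w - m + 8*w)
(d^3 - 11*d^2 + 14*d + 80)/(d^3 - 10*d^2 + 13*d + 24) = (d^2 - 3*d - 10)/(d^2 - 2*d - 3)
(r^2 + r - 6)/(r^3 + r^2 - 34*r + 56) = (r + 3)/(r^2 + 3*r - 28)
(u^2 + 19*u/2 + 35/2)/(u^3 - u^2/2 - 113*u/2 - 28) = (2*u + 5)/(2*u^2 - 15*u - 8)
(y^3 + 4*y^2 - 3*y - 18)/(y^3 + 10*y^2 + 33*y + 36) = (y - 2)/(y + 4)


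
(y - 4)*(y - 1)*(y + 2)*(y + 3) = y^4 - 15*y^2 - 10*y + 24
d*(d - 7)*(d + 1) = d^3 - 6*d^2 - 7*d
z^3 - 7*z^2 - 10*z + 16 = (z - 8)*(z - 1)*(z + 2)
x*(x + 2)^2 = x^3 + 4*x^2 + 4*x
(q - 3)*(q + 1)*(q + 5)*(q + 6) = q^4 + 9*q^3 + 5*q^2 - 93*q - 90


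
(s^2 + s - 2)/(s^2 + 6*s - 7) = (s + 2)/(s + 7)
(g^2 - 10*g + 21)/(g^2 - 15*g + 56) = (g - 3)/(g - 8)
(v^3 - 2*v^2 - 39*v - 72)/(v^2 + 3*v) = v - 5 - 24/v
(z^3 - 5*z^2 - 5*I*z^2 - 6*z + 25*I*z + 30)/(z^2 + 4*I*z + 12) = (z^2 - z*(5 + 3*I) + 15*I)/(z + 6*I)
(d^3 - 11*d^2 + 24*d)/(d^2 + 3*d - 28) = d*(d^2 - 11*d + 24)/(d^2 + 3*d - 28)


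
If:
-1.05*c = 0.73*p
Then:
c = -0.695238095238095*p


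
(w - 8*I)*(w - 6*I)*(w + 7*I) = w^3 - 7*I*w^2 + 50*w - 336*I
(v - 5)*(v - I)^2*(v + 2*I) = v^4 - 5*v^3 + 3*v^2 - 15*v - 2*I*v + 10*I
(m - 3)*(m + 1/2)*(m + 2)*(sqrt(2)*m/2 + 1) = sqrt(2)*m^4/2 - sqrt(2)*m^3/4 + m^3 - 13*sqrt(2)*m^2/4 - m^2/2 - 13*m/2 - 3*sqrt(2)*m/2 - 3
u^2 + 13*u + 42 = (u + 6)*(u + 7)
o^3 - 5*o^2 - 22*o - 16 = (o - 8)*(o + 1)*(o + 2)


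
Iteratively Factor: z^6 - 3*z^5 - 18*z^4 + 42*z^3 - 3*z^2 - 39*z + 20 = (z + 4)*(z^5 - 7*z^4 + 10*z^3 + 2*z^2 - 11*z + 5) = (z - 1)*(z + 4)*(z^4 - 6*z^3 + 4*z^2 + 6*z - 5) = (z - 1)^2*(z + 4)*(z^3 - 5*z^2 - z + 5) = (z - 5)*(z - 1)^2*(z + 4)*(z^2 - 1) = (z - 5)*(z - 1)^3*(z + 4)*(z + 1)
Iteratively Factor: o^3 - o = (o)*(o^2 - 1) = o*(o + 1)*(o - 1)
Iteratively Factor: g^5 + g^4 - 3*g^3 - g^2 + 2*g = (g - 1)*(g^4 + 2*g^3 - g^2 - 2*g) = (g - 1)^2*(g^3 + 3*g^2 + 2*g) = (g - 1)^2*(g + 2)*(g^2 + g) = (g - 1)^2*(g + 1)*(g + 2)*(g)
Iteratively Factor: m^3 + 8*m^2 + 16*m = (m)*(m^2 + 8*m + 16) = m*(m + 4)*(m + 4)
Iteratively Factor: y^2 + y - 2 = (y - 1)*(y + 2)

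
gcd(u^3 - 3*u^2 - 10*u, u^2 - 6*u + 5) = u - 5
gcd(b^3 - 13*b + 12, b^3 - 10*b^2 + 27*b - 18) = b^2 - 4*b + 3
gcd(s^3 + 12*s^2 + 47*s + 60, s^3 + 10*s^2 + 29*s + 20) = s^2 + 9*s + 20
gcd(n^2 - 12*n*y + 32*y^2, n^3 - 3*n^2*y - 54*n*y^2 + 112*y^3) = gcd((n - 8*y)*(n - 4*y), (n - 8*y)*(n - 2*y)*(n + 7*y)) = -n + 8*y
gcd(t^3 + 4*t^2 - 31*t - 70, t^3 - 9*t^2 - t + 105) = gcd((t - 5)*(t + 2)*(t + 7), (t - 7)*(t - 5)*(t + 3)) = t - 5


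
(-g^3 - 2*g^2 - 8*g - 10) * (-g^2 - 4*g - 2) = g^5 + 6*g^4 + 18*g^3 + 46*g^2 + 56*g + 20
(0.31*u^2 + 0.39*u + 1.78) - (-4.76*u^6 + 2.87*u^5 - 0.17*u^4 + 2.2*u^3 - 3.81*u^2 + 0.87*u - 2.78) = 4.76*u^6 - 2.87*u^5 + 0.17*u^4 - 2.2*u^3 + 4.12*u^2 - 0.48*u + 4.56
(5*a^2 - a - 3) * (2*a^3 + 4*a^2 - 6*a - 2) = 10*a^5 + 18*a^4 - 40*a^3 - 16*a^2 + 20*a + 6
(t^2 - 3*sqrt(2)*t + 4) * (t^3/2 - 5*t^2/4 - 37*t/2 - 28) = t^5/2 - 3*sqrt(2)*t^4/2 - 5*t^4/4 - 33*t^3/2 + 15*sqrt(2)*t^3/4 - 33*t^2 + 111*sqrt(2)*t^2/2 - 74*t + 84*sqrt(2)*t - 112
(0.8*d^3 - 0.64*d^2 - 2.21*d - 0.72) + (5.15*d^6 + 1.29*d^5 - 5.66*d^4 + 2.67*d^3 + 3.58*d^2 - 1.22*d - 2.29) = 5.15*d^6 + 1.29*d^5 - 5.66*d^4 + 3.47*d^3 + 2.94*d^2 - 3.43*d - 3.01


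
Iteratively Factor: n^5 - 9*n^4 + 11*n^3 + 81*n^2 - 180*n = (n + 3)*(n^4 - 12*n^3 + 47*n^2 - 60*n) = n*(n + 3)*(n^3 - 12*n^2 + 47*n - 60) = n*(n - 5)*(n + 3)*(n^2 - 7*n + 12) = n*(n - 5)*(n - 4)*(n + 3)*(n - 3)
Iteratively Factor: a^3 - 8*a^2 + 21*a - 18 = (a - 3)*(a^2 - 5*a + 6) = (a - 3)*(a - 2)*(a - 3)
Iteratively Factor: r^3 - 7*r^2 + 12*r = (r - 3)*(r^2 - 4*r) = r*(r - 3)*(r - 4)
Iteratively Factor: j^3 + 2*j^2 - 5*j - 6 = (j - 2)*(j^2 + 4*j + 3) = (j - 2)*(j + 3)*(j + 1)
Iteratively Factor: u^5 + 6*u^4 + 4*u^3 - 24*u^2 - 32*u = (u + 2)*(u^4 + 4*u^3 - 4*u^2 - 16*u) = u*(u + 2)*(u^3 + 4*u^2 - 4*u - 16) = u*(u + 2)^2*(u^2 + 2*u - 8) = u*(u - 2)*(u + 2)^2*(u + 4)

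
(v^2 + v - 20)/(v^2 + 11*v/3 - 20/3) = 3*(v - 4)/(3*v - 4)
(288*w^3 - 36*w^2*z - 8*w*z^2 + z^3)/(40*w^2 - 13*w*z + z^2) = (-36*w^2 + z^2)/(-5*w + z)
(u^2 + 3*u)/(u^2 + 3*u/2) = 2*(u + 3)/(2*u + 3)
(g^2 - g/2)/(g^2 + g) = (g - 1/2)/(g + 1)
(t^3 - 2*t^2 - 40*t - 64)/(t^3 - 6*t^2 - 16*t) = (t + 4)/t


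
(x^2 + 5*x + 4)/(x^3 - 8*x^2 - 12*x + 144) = (x + 1)/(x^2 - 12*x + 36)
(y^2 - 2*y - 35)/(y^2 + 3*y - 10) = (y - 7)/(y - 2)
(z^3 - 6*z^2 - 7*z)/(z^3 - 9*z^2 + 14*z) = (z + 1)/(z - 2)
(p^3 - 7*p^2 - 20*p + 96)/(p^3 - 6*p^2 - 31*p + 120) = (p + 4)/(p + 5)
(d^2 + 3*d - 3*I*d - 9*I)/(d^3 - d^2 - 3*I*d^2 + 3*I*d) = (d + 3)/(d*(d - 1))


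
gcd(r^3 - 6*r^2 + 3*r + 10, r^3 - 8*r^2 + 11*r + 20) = r^2 - 4*r - 5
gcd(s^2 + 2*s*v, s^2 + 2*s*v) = s^2 + 2*s*v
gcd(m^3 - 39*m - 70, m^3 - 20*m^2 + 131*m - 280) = m - 7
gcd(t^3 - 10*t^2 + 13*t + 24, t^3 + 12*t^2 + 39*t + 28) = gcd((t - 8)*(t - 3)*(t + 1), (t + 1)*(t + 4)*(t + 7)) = t + 1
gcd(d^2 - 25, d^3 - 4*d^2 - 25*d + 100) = d^2 - 25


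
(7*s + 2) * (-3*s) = -21*s^2 - 6*s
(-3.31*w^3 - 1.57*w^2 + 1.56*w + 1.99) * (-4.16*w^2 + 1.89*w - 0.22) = 13.7696*w^5 + 0.275300000000001*w^4 - 8.7287*w^3 - 4.9846*w^2 + 3.4179*w - 0.4378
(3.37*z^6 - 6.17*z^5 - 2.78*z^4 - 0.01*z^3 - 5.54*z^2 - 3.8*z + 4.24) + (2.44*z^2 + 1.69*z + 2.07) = 3.37*z^6 - 6.17*z^5 - 2.78*z^4 - 0.01*z^3 - 3.1*z^2 - 2.11*z + 6.31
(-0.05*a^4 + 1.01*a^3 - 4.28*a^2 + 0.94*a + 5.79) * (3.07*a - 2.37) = -0.1535*a^5 + 3.2192*a^4 - 15.5333*a^3 + 13.0294*a^2 + 15.5475*a - 13.7223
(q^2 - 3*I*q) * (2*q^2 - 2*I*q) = 2*q^4 - 8*I*q^3 - 6*q^2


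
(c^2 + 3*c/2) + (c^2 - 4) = 2*c^2 + 3*c/2 - 4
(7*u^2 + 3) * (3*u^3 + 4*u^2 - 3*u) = 21*u^5 + 28*u^4 - 12*u^3 + 12*u^2 - 9*u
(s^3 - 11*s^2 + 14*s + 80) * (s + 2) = s^4 - 9*s^3 - 8*s^2 + 108*s + 160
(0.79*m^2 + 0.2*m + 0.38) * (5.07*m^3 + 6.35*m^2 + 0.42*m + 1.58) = 4.0053*m^5 + 6.0305*m^4 + 3.5284*m^3 + 3.7452*m^2 + 0.4756*m + 0.6004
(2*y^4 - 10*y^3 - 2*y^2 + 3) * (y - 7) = 2*y^5 - 24*y^4 + 68*y^3 + 14*y^2 + 3*y - 21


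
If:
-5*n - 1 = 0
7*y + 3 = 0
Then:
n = -1/5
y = -3/7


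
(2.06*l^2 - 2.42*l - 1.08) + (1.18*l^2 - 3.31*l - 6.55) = 3.24*l^2 - 5.73*l - 7.63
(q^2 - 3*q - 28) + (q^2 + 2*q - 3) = 2*q^2 - q - 31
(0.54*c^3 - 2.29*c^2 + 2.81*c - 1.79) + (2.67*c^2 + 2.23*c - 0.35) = 0.54*c^3 + 0.38*c^2 + 5.04*c - 2.14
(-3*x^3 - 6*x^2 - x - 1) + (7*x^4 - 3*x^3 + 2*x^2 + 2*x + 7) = 7*x^4 - 6*x^3 - 4*x^2 + x + 6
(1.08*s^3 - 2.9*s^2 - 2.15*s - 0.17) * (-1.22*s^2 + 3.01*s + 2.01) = -1.3176*s^5 + 6.7888*s^4 - 3.9352*s^3 - 12.0931*s^2 - 4.8332*s - 0.3417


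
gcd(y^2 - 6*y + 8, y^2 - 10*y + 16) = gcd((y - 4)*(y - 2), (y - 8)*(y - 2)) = y - 2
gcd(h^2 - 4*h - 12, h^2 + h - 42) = h - 6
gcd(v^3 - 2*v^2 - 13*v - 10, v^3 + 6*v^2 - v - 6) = v + 1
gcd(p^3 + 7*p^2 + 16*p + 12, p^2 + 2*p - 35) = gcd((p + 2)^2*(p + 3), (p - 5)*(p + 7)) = 1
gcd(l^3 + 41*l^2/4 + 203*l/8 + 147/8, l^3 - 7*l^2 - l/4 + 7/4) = 1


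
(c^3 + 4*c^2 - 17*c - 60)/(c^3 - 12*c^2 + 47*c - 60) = (c^2 + 8*c + 15)/(c^2 - 8*c + 15)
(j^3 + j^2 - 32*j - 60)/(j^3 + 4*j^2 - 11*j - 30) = (j - 6)/(j - 3)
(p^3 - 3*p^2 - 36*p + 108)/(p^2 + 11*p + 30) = (p^2 - 9*p + 18)/(p + 5)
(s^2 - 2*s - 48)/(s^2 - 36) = (s - 8)/(s - 6)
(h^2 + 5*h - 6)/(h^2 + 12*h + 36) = (h - 1)/(h + 6)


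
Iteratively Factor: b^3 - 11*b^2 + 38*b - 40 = (b - 4)*(b^2 - 7*b + 10) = (b - 5)*(b - 4)*(b - 2)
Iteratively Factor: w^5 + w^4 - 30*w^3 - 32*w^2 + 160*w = (w + 4)*(w^4 - 3*w^3 - 18*w^2 + 40*w) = w*(w + 4)*(w^3 - 3*w^2 - 18*w + 40) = w*(w - 5)*(w + 4)*(w^2 + 2*w - 8) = w*(w - 5)*(w - 2)*(w + 4)*(w + 4)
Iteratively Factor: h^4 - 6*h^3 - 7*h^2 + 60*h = (h - 5)*(h^3 - h^2 - 12*h) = (h - 5)*(h + 3)*(h^2 - 4*h) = h*(h - 5)*(h + 3)*(h - 4)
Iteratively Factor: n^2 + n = (n)*(n + 1)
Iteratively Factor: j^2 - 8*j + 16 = (j - 4)*(j - 4)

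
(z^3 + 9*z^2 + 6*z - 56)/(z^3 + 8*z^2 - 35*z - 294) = (z^2 + 2*z - 8)/(z^2 + z - 42)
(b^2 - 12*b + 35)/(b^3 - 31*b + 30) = (b - 7)/(b^2 + 5*b - 6)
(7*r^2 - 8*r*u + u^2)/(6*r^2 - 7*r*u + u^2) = (7*r - u)/(6*r - u)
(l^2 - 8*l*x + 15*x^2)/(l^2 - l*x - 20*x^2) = (l - 3*x)/(l + 4*x)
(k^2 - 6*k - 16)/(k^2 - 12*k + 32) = (k + 2)/(k - 4)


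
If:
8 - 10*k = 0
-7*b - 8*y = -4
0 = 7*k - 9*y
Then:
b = -44/315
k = 4/5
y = 28/45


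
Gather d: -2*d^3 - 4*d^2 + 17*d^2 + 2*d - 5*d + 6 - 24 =-2*d^3 + 13*d^2 - 3*d - 18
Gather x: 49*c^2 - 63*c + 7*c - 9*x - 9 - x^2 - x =49*c^2 - 56*c - x^2 - 10*x - 9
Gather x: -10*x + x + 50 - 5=45 - 9*x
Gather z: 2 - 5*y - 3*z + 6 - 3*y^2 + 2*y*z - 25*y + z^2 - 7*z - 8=-3*y^2 - 30*y + z^2 + z*(2*y - 10)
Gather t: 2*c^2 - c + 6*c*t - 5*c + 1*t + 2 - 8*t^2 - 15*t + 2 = 2*c^2 - 6*c - 8*t^2 + t*(6*c - 14) + 4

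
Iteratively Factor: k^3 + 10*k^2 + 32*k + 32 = (k + 4)*(k^2 + 6*k + 8) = (k + 2)*(k + 4)*(k + 4)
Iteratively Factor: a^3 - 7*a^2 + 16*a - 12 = (a - 2)*(a^2 - 5*a + 6) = (a - 3)*(a - 2)*(a - 2)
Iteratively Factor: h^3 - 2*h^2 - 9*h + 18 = (h - 3)*(h^2 + h - 6) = (h - 3)*(h + 3)*(h - 2)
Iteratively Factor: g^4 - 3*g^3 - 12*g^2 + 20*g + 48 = (g + 2)*(g^3 - 5*g^2 - 2*g + 24) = (g + 2)^2*(g^2 - 7*g + 12) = (g - 3)*(g + 2)^2*(g - 4)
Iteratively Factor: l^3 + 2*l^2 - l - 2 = (l - 1)*(l^2 + 3*l + 2) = (l - 1)*(l + 1)*(l + 2)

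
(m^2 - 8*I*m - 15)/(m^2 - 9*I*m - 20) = (m - 3*I)/(m - 4*I)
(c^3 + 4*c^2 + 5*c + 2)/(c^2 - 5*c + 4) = (c^3 + 4*c^2 + 5*c + 2)/(c^2 - 5*c + 4)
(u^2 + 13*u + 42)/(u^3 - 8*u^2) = (u^2 + 13*u + 42)/(u^2*(u - 8))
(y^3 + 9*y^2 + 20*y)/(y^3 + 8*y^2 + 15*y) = (y + 4)/(y + 3)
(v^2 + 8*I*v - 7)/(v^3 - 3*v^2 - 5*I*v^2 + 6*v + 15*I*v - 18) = (v + 7*I)/(v^2 + v*(-3 - 6*I) + 18*I)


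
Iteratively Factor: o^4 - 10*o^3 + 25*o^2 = (o - 5)*(o^3 - 5*o^2) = o*(o - 5)*(o^2 - 5*o) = o*(o - 5)^2*(o)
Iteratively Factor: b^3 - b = (b)*(b^2 - 1) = b*(b + 1)*(b - 1)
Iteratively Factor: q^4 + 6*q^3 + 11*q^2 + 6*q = (q + 1)*(q^3 + 5*q^2 + 6*q) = q*(q + 1)*(q^2 + 5*q + 6) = q*(q + 1)*(q + 2)*(q + 3)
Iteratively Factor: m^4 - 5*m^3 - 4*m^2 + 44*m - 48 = (m - 2)*(m^3 - 3*m^2 - 10*m + 24) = (m - 2)*(m + 3)*(m^2 - 6*m + 8) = (m - 4)*(m - 2)*(m + 3)*(m - 2)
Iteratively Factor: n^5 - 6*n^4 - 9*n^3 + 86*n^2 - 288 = (n + 2)*(n^4 - 8*n^3 + 7*n^2 + 72*n - 144) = (n - 3)*(n + 2)*(n^3 - 5*n^2 - 8*n + 48) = (n - 3)*(n + 2)*(n + 3)*(n^2 - 8*n + 16) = (n - 4)*(n - 3)*(n + 2)*(n + 3)*(n - 4)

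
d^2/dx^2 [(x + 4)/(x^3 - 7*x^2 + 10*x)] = 2*(3*x^5 + 3*x^4 - 185*x^3 + 708*x^2 - 840*x + 400)/(x^3*(x^6 - 21*x^5 + 177*x^4 - 763*x^3 + 1770*x^2 - 2100*x + 1000))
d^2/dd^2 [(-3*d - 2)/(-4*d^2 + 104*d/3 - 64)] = 3*(9*(8 - 3*d)*(3*d^2 - 26*d + 48) + 4*(3*d - 13)^2*(3*d + 2))/(2*(3*d^2 - 26*d + 48)^3)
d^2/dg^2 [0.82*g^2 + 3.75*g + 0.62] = 1.64000000000000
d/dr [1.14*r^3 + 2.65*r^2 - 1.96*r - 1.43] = 3.42*r^2 + 5.3*r - 1.96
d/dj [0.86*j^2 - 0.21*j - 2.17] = 1.72*j - 0.21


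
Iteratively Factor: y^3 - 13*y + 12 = (y - 3)*(y^2 + 3*y - 4) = (y - 3)*(y + 4)*(y - 1)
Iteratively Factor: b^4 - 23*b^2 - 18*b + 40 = (b - 5)*(b^3 + 5*b^2 + 2*b - 8) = (b - 5)*(b + 4)*(b^2 + b - 2) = (b - 5)*(b - 1)*(b + 4)*(b + 2)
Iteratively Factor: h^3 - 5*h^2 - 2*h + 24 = (h + 2)*(h^2 - 7*h + 12) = (h - 4)*(h + 2)*(h - 3)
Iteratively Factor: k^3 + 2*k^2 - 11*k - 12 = (k + 4)*(k^2 - 2*k - 3) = (k + 1)*(k + 4)*(k - 3)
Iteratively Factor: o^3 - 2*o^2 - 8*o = (o + 2)*(o^2 - 4*o) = (o - 4)*(o + 2)*(o)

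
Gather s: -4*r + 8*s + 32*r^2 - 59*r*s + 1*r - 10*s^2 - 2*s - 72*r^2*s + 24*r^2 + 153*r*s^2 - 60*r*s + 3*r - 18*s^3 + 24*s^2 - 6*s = 56*r^2 - 18*s^3 + s^2*(153*r + 14) + s*(-72*r^2 - 119*r)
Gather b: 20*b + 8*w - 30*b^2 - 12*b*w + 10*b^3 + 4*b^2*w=10*b^3 + b^2*(4*w - 30) + b*(20 - 12*w) + 8*w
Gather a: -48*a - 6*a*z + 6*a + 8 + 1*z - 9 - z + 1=a*(-6*z - 42)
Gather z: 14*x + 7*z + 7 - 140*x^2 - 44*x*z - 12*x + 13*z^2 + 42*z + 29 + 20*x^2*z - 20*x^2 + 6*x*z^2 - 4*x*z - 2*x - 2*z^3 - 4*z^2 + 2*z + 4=-160*x^2 - 2*z^3 + z^2*(6*x + 9) + z*(20*x^2 - 48*x + 51) + 40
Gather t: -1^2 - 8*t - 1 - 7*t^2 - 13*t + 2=-7*t^2 - 21*t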